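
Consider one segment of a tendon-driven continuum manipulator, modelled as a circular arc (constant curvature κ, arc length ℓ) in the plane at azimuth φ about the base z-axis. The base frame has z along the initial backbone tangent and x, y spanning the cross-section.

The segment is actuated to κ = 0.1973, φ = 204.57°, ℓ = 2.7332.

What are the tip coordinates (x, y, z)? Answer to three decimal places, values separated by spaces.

θ = κ·ℓ = 0.1973 × 2.7332 = 0.53926 rad
ρ = (1 − cos θ)/κ = (1 − 0.85809)/0.1973 = 0.71927
z = sin θ / κ = 0.51350/0.1973 = 2.60264
x = ρ cos φ = 0.71927 × cos(204.57°) = -0.65414
y = ρ sin φ = 0.71927 × sin(204.57°) = -0.29907

-0.654 -0.299 2.603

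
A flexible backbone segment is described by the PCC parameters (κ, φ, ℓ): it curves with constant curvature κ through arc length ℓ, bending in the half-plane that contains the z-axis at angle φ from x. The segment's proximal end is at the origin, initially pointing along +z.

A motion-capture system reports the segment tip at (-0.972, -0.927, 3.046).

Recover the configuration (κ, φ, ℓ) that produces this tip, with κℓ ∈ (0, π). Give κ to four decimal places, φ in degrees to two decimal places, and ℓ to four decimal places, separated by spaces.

0.2424 223.64 3.4267

ρ = √(x²+y²) = √(-0.972² + -0.927²) = 1.34317
φ = atan2(y, x) mod 360° = atan2(-0.927, -0.972) = 223.6425°
|p|² = ρ² + z² = 1.34317² + 3.046² = 11.08223
κ = 2ρ / |p|² = 2×1.34317 / 11.08223 = 0.24240
θ = 2·atan2(ρ, z) = 2·atan2(1.34317, 3.046) = 0.83063 rad
ℓ = θ/κ = 0.83063/0.24240 = 3.42666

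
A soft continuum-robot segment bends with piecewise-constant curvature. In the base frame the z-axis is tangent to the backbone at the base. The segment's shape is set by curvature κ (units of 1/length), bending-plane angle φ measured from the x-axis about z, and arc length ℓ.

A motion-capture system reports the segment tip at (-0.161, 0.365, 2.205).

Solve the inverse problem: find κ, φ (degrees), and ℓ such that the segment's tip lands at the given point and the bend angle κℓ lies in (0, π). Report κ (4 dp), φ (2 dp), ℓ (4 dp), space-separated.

0.1589 113.80 2.2528

ρ = √(x²+y²) = √(-0.161² + 0.365²) = 0.39893
φ = atan2(y, x) mod 360° = atan2(0.365, -0.161) = 113.8021°
|p|² = ρ² + z² = 0.39893² + 2.205² = 5.02117
κ = 2ρ / |p|² = 2×0.39893 / 5.02117 = 0.15890
θ = 2·atan2(ρ, z) = 2·atan2(0.39893, 2.205) = 0.35797 rad
ℓ = θ/κ = 0.35797/0.15890 = 2.25281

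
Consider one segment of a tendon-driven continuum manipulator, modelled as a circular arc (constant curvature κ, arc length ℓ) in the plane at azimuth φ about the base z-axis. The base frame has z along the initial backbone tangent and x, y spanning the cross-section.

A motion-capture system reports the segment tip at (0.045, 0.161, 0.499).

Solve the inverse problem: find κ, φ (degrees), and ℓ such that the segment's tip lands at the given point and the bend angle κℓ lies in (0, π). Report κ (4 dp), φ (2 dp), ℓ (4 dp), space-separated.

ρ = √(x²+y²) = √(0.045² + 0.161²) = 0.16717
φ = atan2(y, x) mod 360° = atan2(0.161, 0.045) = 74.3842°
|p|² = ρ² + z² = 0.16717² + 0.499² = 0.27695
κ = 2ρ / |p|² = 2×0.16717 / 0.27695 = 1.20724
θ = 2·atan2(ρ, z) = 2·atan2(0.16717, 0.499) = 0.64652 rad
ℓ = θ/κ = 0.64652/1.20724 = 0.53554

1.2072 74.38 0.5355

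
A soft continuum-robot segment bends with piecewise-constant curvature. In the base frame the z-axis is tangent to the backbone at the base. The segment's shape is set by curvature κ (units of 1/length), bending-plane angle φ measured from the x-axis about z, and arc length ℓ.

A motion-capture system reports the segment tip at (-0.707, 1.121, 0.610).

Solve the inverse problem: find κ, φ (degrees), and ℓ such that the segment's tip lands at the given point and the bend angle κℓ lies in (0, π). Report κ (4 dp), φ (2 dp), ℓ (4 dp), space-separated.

1.2453 122.24 1.8300

ρ = √(x²+y²) = √(-0.707² + 1.121²) = 1.32533
φ = atan2(y, x) mod 360° = atan2(1.121, -0.707) = 122.2391°
|p|² = ρ² + z² = 1.32533² + 0.610² = 2.12859
κ = 2ρ / |p|² = 2×1.32533 / 2.12859 = 1.24526
θ = 2·atan2(ρ, z) = 2·atan2(1.32533, 0.610) = 2.27888 rad
ℓ = θ/κ = 2.27888/1.24526 = 1.83004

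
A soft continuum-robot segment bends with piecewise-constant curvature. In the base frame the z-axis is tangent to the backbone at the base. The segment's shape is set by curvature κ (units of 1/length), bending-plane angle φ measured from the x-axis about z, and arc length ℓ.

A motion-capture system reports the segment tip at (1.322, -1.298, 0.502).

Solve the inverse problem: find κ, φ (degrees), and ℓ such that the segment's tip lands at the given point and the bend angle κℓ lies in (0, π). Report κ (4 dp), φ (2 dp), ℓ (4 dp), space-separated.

ρ = √(x²+y²) = √(1.322² + -1.298²) = 1.85270
φ = atan2(y, x) mod 360° = atan2(-1.298, 1.322) = 315.5248°
|p|² = ρ² + z² = 1.85270² + 0.502² = 3.68449
κ = 2ρ / |p|² = 2×1.85270 / 3.68449 = 1.00567
θ = 2·atan2(ρ, z) = 2·atan2(1.85270, 0.502) = 2.61239 rad
ℓ = θ/κ = 2.61239/1.00567 = 2.59765

1.0057 315.52 2.5976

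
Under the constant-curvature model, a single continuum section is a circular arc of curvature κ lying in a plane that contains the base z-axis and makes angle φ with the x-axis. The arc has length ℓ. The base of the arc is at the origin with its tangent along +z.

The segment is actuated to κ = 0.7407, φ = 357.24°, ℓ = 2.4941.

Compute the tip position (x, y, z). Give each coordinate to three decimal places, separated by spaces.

1.717 -0.083 1.299

θ = κ·ℓ = 0.7407 × 2.4941 = 1.84738 rad
ρ = (1 − cos θ)/κ = (1 − -0.27307)/0.7407 = 1.71874
z = sin θ / κ = 0.96199/0.7407 = 1.29876
x = ρ cos φ = 1.71874 × cos(357.24°) = 1.71675
y = ρ sin φ = 1.71874 × sin(357.24°) = -0.08276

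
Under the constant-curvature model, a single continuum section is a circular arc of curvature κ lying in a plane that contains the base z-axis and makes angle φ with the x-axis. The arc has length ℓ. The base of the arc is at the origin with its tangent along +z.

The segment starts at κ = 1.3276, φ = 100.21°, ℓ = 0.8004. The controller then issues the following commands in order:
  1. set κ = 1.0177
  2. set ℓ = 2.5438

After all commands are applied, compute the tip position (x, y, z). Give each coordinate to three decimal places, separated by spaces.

initial: κ=1.3276, φ=100.21°, ℓ=0.8004
cmd 1: set κ=1.0177 → (κ,φ,ℓ)=(1.0177,100.21°,0.8004) → tip=(-0.0547,0.3035,0.7148)
cmd 2: set ℓ=2.5438 → (κ,φ,ℓ)=(1.0177,100.21°,2.5438) → tip=(-0.3224,1.7901,0.5159)

-0.322 1.790 0.516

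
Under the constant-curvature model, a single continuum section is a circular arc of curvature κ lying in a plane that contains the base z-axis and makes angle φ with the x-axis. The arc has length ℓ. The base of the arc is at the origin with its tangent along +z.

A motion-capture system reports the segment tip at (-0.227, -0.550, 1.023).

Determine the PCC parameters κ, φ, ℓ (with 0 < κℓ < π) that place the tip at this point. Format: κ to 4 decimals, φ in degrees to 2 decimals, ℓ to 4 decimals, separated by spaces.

0.8497 247.57 1.2400

ρ = √(x²+y²) = √(-0.227² + -0.550²) = 0.59500
φ = atan2(y, x) mod 360° = atan2(-0.550, -0.227) = 247.5727°
|p|² = ρ² + z² = 0.59500² + 1.023² = 1.40056
κ = 2ρ / |p|² = 2×0.59500 / 1.40056 = 0.84967
θ = 2·atan2(ρ, z) = 2·atan2(0.59500, 1.023) = 1.05360 rad
ℓ = θ/κ = 1.05360/0.84967 = 1.24002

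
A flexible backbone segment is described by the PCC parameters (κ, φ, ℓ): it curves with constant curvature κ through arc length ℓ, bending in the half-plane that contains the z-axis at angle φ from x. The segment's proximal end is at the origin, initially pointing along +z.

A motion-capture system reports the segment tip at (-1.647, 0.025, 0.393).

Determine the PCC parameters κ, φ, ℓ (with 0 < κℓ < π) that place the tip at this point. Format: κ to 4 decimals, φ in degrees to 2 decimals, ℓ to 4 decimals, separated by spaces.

1.1488 179.13 2.3269

ρ = √(x²+y²) = √(-1.647² + 0.025²) = 1.64719
φ = atan2(y, x) mod 360° = atan2(0.025, -1.647) = 179.1304°
|p|² = ρ² + z² = 1.64719² + 0.393² = 2.86768
κ = 2ρ / |p|² = 2×1.64719 / 2.86768 = 1.14879
θ = 2·atan2(ρ, z) = 2·atan2(1.64719, 0.393) = 2.67317 rad
ℓ = θ/κ = 2.67317/1.14879 = 2.32694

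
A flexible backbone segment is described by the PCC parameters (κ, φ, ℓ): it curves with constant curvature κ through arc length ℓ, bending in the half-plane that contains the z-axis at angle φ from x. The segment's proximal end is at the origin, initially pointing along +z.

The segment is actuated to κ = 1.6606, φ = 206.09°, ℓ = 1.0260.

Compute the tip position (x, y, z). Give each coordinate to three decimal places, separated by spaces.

-0.613 -0.300 0.597

θ = κ·ℓ = 1.6606 × 1.0260 = 1.70378 rad
ρ = (1 − cos θ)/κ = (1 − -0.13259)/1.6606 = 0.68204
z = sin θ / κ = 0.99117/1.6606 = 0.59688
x = ρ cos φ = 0.68204 × cos(206.09°) = -0.61254
y = ρ sin φ = 0.68204 × sin(206.09°) = -0.29995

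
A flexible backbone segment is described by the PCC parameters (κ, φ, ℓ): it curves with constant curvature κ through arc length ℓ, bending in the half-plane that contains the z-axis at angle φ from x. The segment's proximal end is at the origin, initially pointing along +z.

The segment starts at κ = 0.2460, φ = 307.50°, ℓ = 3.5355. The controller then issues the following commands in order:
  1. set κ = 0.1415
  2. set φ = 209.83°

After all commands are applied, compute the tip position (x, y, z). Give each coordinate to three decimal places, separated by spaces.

-0.751 -0.431 3.390

initial: κ=0.2460, φ=307.50°, ℓ=3.5355
cmd 1: set κ=0.1415 → (κ,φ,ℓ)=(0.1415,307.50°,3.5355) → tip=(0.5272,-0.6871,3.3899)
cmd 2: set φ=209.83° → (κ,φ,ℓ)=(0.1415,209.83°,3.5355) → tip=(-0.7513,-0.4308,3.3899)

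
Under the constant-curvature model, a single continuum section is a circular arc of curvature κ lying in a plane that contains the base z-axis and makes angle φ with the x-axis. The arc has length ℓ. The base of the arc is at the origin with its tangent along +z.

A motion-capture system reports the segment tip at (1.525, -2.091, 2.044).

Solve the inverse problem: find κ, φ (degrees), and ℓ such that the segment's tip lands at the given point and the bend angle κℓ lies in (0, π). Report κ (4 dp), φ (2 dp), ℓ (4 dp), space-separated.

ρ = √(x²+y²) = √(1.525² + -2.091²) = 2.58803
φ = atan2(y, x) mod 360° = atan2(-2.091, 1.525) = 306.1039°
|p|² = ρ² + z² = 2.58803² + 2.044² = 10.87584
κ = 2ρ / |p|² = 2×2.58803 / 10.87584 = 0.47592
θ = 2·atan2(ρ, z) = 2·atan2(2.58803, 2.044) = 1.80462 rad
ℓ = θ/κ = 1.80462/0.47592 = 3.79184

0.4759 306.10 3.7918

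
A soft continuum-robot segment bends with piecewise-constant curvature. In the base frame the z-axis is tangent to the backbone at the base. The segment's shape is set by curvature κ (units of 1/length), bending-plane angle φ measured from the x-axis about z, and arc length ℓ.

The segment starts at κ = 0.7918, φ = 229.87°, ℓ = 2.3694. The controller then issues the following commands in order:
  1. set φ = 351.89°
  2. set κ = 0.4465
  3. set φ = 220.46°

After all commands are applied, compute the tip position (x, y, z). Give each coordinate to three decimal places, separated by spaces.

-0.868 -0.740 1.952

initial: κ=0.7918, φ=229.87°, ℓ=2.3694
cmd 1: set φ=351.89° → (κ,φ,ℓ)=(0.7918,351.89°,2.3694) → tip=(1.6261,-0.2317,1.2045)
cmd 2: set κ=0.4465 → (κ,φ,ℓ)=(0.4465,351.89°,2.3694) → tip=(1.1293,-0.1609,1.9515)
cmd 3: set φ=220.46° → (κ,φ,ℓ)=(0.4465,220.46°,2.3694) → tip=(-0.8679,-0.7402,1.9515)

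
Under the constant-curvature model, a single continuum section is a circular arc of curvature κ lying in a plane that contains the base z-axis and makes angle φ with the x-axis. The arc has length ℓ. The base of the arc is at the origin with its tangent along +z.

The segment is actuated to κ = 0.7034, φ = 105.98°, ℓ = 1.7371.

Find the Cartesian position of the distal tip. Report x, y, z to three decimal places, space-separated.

θ = κ·ℓ = 0.7034 × 1.7371 = 1.22188 rad
ρ = (1 − cos θ)/κ = (1 − 0.34188)/0.7034 = 0.93562
z = sin θ / κ = 0.93974/0.7034 = 1.33600
x = ρ cos φ = 0.93562 × cos(105.98°) = -0.25758
y = ρ sin φ = 0.93562 × sin(105.98°) = 0.89947

-0.258 0.899 1.336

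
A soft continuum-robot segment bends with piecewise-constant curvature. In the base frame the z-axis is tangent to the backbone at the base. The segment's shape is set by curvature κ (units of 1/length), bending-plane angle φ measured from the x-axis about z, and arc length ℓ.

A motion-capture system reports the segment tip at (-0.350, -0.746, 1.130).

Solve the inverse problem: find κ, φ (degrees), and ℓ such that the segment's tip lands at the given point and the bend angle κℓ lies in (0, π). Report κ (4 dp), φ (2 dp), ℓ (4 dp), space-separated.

ρ = √(x²+y²) = √(-0.350² + -0.746²) = 0.82402
φ = atan2(y, x) mod 360° = atan2(-0.746, -0.350) = 244.8655°
|p|² = ρ² + z² = 0.82402² + 1.130² = 1.95592
κ = 2ρ / |p|² = 2×0.82402 / 1.95592 = 0.84260
θ = 2·atan2(ρ, z) = 2·atan2(0.82402, 1.130) = 1.26014 rad
ℓ = θ/κ = 1.26014/0.84260 = 1.49555

0.8426 244.87 1.4955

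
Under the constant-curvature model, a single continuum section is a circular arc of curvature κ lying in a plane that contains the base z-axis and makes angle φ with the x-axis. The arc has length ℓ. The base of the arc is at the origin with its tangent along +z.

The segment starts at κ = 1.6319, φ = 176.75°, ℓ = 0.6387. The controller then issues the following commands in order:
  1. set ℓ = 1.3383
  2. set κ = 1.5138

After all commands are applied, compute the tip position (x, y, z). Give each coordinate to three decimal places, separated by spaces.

initial: κ=1.6319, φ=176.75°, ℓ=0.6387
cmd 1: set ℓ=1.3383 → (κ,φ,ℓ)=(1.6319,176.75°,1.3383) → tip=(-0.9639,0.0547,0.5011)
cmd 2: set κ=1.5138 → (κ,φ,ℓ)=(1.5138,176.75°,1.3383) → tip=(-0.9494,0.0539,0.5933)

-0.949 0.054 0.593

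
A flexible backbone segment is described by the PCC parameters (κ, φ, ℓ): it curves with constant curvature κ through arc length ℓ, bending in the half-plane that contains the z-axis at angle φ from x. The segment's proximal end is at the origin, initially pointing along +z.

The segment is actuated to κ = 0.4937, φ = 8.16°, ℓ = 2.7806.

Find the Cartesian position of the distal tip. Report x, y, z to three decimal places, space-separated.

θ = κ·ℓ = 0.4937 × 2.7806 = 1.37278 rad
ρ = (1 − cos θ)/κ = (1 − 0.19672)/0.4937 = 1.62706
z = sin θ / κ = 0.98046/0.4937 = 1.98594
x = ρ cos φ = 1.62706 × cos(8.16°) = 1.61058
y = ρ sin φ = 1.62706 × sin(8.16°) = 0.23094

1.611 0.231 1.986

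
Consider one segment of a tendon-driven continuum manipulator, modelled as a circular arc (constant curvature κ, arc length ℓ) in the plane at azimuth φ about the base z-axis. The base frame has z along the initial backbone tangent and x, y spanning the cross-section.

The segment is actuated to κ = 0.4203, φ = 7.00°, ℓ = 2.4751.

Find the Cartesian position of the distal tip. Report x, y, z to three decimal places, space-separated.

θ = κ·ℓ = 0.4203 × 2.4751 = 1.04028 rad
ρ = (1 − cos θ)/κ = (1 − 0.50597)/0.4203 = 1.17541
z = sin θ / κ = 0.86255/0.4203 = 2.05222
x = ρ cos φ = 1.17541 × cos(7.00°) = 1.16665
y = ρ sin φ = 1.17541 × sin(7.00°) = 0.14325

1.167 0.143 2.052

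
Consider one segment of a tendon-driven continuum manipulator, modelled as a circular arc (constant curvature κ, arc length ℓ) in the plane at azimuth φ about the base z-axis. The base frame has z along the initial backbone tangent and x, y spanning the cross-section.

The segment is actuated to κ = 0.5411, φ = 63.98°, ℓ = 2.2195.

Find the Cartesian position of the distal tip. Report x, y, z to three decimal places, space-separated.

θ = κ·ℓ = 0.5411 × 2.2195 = 1.20097 rad
ρ = (1 − cos θ)/κ = (1 − 0.36145)/0.5411 = 1.18009
z = sin θ / κ = 0.93239/0.5411 = 1.72314
x = ρ cos φ = 1.18009 × cos(63.98°) = 0.51769
y = ρ sin φ = 1.18009 × sin(63.98°) = 1.06048

0.518 1.060 1.723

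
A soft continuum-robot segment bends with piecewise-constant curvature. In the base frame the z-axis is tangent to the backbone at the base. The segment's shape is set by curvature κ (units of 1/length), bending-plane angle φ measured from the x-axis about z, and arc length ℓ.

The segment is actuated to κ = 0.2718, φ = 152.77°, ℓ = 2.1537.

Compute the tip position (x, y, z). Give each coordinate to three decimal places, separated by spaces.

θ = κ·ℓ = 0.2718 × 2.1537 = 0.58538 rad
ρ = (1 − cos θ)/κ = (1 − 0.83350)/0.2718 = 0.61257
z = sin θ / κ = 0.55251/0.2718 = 2.03279
x = ρ cos φ = 0.61257 × cos(152.77°) = -0.54468
y = ρ sin φ = 0.61257 × sin(152.77°) = 0.28029

-0.545 0.280 2.033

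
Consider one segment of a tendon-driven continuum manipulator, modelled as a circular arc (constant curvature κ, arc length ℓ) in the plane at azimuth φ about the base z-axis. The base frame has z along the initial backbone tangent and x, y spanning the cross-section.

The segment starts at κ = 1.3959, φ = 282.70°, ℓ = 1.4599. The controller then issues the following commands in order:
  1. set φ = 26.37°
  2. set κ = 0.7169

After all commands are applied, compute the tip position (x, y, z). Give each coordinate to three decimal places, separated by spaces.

0.624 0.309 1.208

initial: κ=1.3959, φ=282.70°, ℓ=1.4599
cmd 1: set φ=26.37° → (κ,φ,ℓ)=(1.3959,26.37°,1.4599) → tip=(0.9308,0.4615,0.6397)
cmd 2: set κ=0.7169 → (κ,φ,ℓ)=(0.7169,26.37°,1.4599) → tip=(0.6242,0.3095,1.2076)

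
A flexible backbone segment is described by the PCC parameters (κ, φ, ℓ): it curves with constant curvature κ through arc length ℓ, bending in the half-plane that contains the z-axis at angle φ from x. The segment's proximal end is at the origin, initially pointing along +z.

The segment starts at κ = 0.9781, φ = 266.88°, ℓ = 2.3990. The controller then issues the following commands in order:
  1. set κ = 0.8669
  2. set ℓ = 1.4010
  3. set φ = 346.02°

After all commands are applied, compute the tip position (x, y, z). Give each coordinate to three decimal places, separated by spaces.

0.729 -0.181 1.081

initial: κ=0.9781, φ=266.88°, ℓ=2.3990
cmd 1: set κ=0.8669 → (κ,φ,ℓ)=(0.8669,266.88°,2.3990) → tip=(-0.0934,-1.7130,1.0074)
cmd 2: set ℓ=1.4010 → (κ,φ,ℓ)=(0.8669,266.88°,1.4010) → tip=(-0.0409,-0.7501,1.0811)
cmd 3: set φ=346.02° → (κ,φ,ℓ)=(0.8669,346.02°,1.4010) → tip=(0.7290,-0.1815,1.0811)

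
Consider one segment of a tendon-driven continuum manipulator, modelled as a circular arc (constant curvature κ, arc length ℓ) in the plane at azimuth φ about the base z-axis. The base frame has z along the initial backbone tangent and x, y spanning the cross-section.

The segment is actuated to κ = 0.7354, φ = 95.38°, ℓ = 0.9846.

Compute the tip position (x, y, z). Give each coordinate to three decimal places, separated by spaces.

-0.032 0.340 0.901

θ = κ·ℓ = 0.7354 × 0.9846 = 0.72407 rad
ρ = (1 − cos θ)/κ = (1 − 0.74911)/0.7354 = 0.34116
z = sin θ / κ = 0.66244/0.7354 = 0.90079
x = ρ cos φ = 0.34116 × cos(95.38°) = -0.03199
y = ρ sin φ = 0.34116 × sin(95.38°) = 0.33965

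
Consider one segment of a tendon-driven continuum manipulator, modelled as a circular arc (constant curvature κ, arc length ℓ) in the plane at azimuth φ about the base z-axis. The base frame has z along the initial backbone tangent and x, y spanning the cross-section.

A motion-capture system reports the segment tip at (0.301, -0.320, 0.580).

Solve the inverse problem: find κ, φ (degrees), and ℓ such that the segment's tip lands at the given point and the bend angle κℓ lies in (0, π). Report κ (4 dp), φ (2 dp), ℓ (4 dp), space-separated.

1.6597 313.25 0.7812

ρ = √(x²+y²) = √(0.301² + -0.320²) = 0.43932
φ = atan2(y, x) mod 360° = atan2(-0.320, 0.301) = 313.2475°
|p|² = ρ² + z² = 0.43932² + 0.580² = 0.52940
κ = 2ρ / |p|² = 2×0.43932 / 0.52940 = 1.65968
θ = 2·atan2(ρ, z) = 2·atan2(0.43932, 0.580) = 1.29650 rad
ℓ = θ/κ = 1.29650/1.65968 = 0.78117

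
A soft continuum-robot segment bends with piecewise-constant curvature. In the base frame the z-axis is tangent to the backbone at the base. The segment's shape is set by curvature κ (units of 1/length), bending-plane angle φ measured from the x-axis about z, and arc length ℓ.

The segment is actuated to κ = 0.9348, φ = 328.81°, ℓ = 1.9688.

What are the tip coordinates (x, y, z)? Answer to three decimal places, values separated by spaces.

1.159 -0.702 1.031

θ = κ·ℓ = 0.9348 × 1.9688 = 1.84043 rad
ρ = (1 − cos θ)/κ = (1 − -0.26638)/0.9348 = 1.35471
z = sin θ / κ = 0.96387/0.9348 = 1.03109
x = ρ cos φ = 1.35471 × cos(328.81°) = 1.15889
y = ρ sin φ = 1.35471 × sin(328.81°) = -0.70157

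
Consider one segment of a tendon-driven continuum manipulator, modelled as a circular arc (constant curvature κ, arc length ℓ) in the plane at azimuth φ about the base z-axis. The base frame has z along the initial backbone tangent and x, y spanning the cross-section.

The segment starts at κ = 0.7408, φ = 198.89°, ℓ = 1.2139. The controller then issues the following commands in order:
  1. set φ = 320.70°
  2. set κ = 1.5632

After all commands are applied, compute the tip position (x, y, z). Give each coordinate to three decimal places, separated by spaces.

initial: κ=0.7408, φ=198.89°, ℓ=1.2139
cmd 1: set φ=320.70° → (κ,φ,ℓ)=(0.7408,320.70°,1.2139) → tip=(0.3947,-0.3230,1.0568)
cmd 2: set κ=1.5632 → (κ,φ,ℓ)=(1.5632,320.70°,1.2139) → tip=(0.6539,-0.5352,0.6059)

0.654 -0.535 0.606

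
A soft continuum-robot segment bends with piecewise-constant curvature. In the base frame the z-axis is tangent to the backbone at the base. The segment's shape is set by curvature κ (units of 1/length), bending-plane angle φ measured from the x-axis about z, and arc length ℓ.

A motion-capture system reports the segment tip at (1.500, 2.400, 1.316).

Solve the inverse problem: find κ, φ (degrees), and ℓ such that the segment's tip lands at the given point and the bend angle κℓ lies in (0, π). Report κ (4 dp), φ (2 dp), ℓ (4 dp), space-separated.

0.5810 57.99 3.9087

ρ = √(x²+y²) = √(1.500² + 2.400²) = 2.83019
φ = atan2(y, x) mod 360° = atan2(2.400, 1.500) = 57.9946°
|p|² = ρ² + z² = 2.83019² + 1.316² = 9.74186
κ = 2ρ / |p|² = 2×2.83019 / 9.74186 = 0.58104
θ = 2·atan2(ρ, z) = 2·atan2(2.83019, 1.316) = 2.27110 rad
ℓ = θ/κ = 2.27110/0.58104 = 3.90870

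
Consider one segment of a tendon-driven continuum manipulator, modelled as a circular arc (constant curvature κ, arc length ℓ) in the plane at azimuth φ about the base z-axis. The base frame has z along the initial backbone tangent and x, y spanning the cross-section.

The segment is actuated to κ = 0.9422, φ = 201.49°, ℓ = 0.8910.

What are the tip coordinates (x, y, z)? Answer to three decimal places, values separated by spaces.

-0.328 -0.129 0.790

θ = κ·ℓ = 0.9422 × 0.8910 = 0.83950 rad
ρ = (1 − cos θ)/κ = (1 − 0.66783)/0.9422 = 0.35254
z = sin θ / κ = 0.74431/0.9422 = 0.78997
x = ρ cos φ = 0.35254 × cos(201.49°) = -0.32803
y = ρ sin φ = 0.35254 × sin(201.49°) = -0.12915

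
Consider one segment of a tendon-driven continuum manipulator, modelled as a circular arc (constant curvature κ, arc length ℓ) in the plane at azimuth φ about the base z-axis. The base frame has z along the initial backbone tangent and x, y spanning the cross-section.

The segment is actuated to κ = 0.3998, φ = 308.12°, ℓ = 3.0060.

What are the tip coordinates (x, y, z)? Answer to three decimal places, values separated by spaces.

θ = κ·ℓ = 0.3998 × 3.0060 = 1.20180 rad
ρ = (1 − cos θ)/κ = (1 − 0.36068)/0.3998 = 1.59910
z = sin θ / κ = 0.93269/0.3998 = 2.33289
x = ρ cos φ = 1.59910 × cos(308.12°) = 0.98714
y = ρ sin φ = 1.59910 × sin(308.12°) = -1.25804

0.987 -1.258 2.333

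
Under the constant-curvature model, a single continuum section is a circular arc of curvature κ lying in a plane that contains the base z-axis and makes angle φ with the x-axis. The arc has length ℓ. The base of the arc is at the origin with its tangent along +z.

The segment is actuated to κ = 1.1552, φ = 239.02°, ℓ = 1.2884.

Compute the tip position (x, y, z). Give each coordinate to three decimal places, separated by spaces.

θ = κ·ℓ = 1.1552 × 1.2884 = 1.48836 rad
ρ = (1 − cos θ)/κ = (1 − 0.08234)/1.1552 = 0.79437
z = sin θ / κ = 0.99660/1.1552 = 0.86271
x = ρ cos φ = 0.79437 × cos(239.02°) = -0.40889
y = ρ sin φ = 0.79437 × sin(239.02°) = -0.68105

-0.409 -0.681 0.863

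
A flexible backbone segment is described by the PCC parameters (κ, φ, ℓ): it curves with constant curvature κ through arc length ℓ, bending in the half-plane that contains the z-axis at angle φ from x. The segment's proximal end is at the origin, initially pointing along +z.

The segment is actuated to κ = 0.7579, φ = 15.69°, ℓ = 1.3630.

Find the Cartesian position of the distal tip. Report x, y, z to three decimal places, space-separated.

θ = κ·ℓ = 0.7579 × 1.3630 = 1.03302 rad
ρ = (1 − cos θ)/κ = (1 − 0.51223)/0.7579 = 0.64358
z = sin θ / κ = 0.85885/0.7579 = 1.13320
x = ρ cos φ = 0.64358 × cos(15.69°) = 0.61960
y = ρ sin φ = 0.64358 × sin(15.69°) = 0.17405

0.620 0.174 1.133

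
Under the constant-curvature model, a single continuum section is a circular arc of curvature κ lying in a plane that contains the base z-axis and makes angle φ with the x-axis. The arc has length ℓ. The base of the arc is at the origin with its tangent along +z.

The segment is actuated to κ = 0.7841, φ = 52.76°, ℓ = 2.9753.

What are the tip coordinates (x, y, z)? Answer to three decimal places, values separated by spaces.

θ = κ·ℓ = 0.7841 × 2.9753 = 2.33293 rad
ρ = (1 − cos θ)/κ = (1 − -0.69047)/0.7841 = 2.15593
z = sin θ / κ = 0.72336/0.7841 = 0.92254
x = ρ cos φ = 2.15593 × cos(52.76°) = 1.30467
y = ρ sin φ = 2.15593 × sin(52.76°) = 1.71636

1.305 1.716 0.923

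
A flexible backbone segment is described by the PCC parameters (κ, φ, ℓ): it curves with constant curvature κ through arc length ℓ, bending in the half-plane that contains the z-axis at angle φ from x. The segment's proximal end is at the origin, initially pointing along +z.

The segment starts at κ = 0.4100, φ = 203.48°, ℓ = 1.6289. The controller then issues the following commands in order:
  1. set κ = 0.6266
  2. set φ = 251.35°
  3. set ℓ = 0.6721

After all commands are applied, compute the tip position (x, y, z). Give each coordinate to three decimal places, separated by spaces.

-0.045 -0.132 0.652

initial: κ=0.4100, φ=203.48°, ℓ=1.6289
cmd 1: set κ=0.6266 → (κ,φ,ℓ)=(0.6266,203.48°,1.6289) → tip=(-0.6985,-0.3034,1.3604)
cmd 2: set φ=251.35° → (κ,φ,ℓ)=(0.6266,251.35°,1.6289) → tip=(-0.2435,-0.7216,1.3604)
cmd 3: set ℓ=0.6721 → (κ,φ,ℓ)=(0.6266,251.35°,0.6721) → tip=(-0.0446,-0.1321,0.6524)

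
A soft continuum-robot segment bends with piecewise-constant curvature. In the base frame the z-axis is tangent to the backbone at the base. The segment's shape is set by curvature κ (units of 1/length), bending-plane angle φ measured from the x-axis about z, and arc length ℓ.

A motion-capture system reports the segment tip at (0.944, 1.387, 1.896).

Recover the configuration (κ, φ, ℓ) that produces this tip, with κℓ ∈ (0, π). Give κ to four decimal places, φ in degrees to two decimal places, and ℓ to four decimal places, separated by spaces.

0.5235 55.76 2.7675

ρ = √(x²+y²) = √(0.944² + 1.387²) = 1.67777
φ = atan2(y, x) mod 360° = atan2(1.387, 0.944) = 55.7606°
|p|² = ρ² + z² = 1.67777² + 1.896² = 6.40972
κ = 2ρ / |p|² = 2×1.67777 / 6.40972 = 0.52351
θ = 2·atan2(ρ, z) = 2·atan2(1.67777, 1.896) = 1.44882 rad
ℓ = θ/κ = 1.44882/0.52351 = 2.76752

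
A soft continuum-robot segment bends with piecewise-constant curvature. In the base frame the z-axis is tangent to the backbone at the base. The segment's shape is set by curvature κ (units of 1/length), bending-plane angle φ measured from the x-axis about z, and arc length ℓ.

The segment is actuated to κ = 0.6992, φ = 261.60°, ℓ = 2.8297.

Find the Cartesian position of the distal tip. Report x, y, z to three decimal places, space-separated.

-0.292 -1.976 1.313

θ = κ·ℓ = 0.6992 × 2.8297 = 1.97853 rad
ρ = (1 − cos θ)/κ = (1 − -0.39653)/0.6992 = 1.99732
z = sin θ / κ = 0.91802/0.6992 = 1.31296
x = ρ cos φ = 1.99732 × cos(261.60°) = -0.29177
y = ρ sin φ = 1.99732 × sin(261.60°) = -1.97589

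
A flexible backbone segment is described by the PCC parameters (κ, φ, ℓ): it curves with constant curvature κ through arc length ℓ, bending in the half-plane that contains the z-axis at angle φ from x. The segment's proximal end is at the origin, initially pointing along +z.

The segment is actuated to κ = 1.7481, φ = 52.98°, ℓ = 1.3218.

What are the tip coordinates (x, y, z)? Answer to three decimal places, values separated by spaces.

0.577 0.765 0.423

θ = κ·ℓ = 1.7481 × 1.3218 = 2.31064 rad
ρ = (1 − cos θ)/κ = (1 − -0.67417)/1.7481 = 0.95771
z = sin θ / κ = 0.73857/1.7481 = 0.42250
x = ρ cos φ = 0.95771 × cos(52.98°) = 0.57663
y = ρ sin φ = 0.95771 × sin(52.98°) = 0.76466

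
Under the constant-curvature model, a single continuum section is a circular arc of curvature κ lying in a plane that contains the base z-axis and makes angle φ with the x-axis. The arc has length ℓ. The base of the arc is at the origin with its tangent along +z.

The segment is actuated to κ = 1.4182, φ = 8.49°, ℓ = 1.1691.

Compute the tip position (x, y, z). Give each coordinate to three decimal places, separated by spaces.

0.758 0.113 0.702

θ = κ·ℓ = 1.4182 × 1.1691 = 1.65802 rad
ρ = (1 − cos θ)/κ = (1 − -0.08711)/1.4182 = 0.76654
z = sin θ / κ = 0.99620/1.4182 = 0.70244
x = ρ cos φ = 0.76654 × cos(8.49°) = 0.75814
y = ρ sin φ = 0.76654 × sin(8.49°) = 0.11317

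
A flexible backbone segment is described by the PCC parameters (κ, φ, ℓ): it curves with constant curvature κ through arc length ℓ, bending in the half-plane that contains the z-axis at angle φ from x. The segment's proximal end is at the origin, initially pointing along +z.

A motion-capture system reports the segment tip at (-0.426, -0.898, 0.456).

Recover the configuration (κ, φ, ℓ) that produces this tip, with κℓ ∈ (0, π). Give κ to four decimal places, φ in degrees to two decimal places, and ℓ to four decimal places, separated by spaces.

1.6623 244.62 1.3724

ρ = √(x²+y²) = √(-0.426² + -0.898²) = 0.99392
φ = atan2(y, x) mod 360° = atan2(-0.898, -0.426) = 244.6209°
|p|² = ρ² + z² = 0.99392² + 0.456² = 1.19582
κ = 2ρ / |p|² = 2×0.99392 / 1.19582 = 1.66233
θ = 2·atan2(ρ, z) = 2·atan2(0.99392, 0.456) = 2.28132 rad
ℓ = θ/κ = 2.28132/1.66233 = 1.37236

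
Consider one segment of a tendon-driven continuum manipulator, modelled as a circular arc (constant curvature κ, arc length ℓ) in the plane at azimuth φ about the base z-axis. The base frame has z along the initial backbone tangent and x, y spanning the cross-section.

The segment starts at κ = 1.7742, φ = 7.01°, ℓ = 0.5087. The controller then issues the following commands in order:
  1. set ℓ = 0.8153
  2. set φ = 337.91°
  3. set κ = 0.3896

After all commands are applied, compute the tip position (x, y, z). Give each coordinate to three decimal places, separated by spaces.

initial: κ=1.7742, φ=7.01°, ℓ=0.5087
cmd 1: set ℓ=0.8153 → (κ,φ,ℓ)=(1.7742,7.01°,0.8153) → tip=(0.4901,0.0603,0.5593)
cmd 2: set φ=337.91° → (κ,φ,ℓ)=(1.7742,337.91°,0.8153) → tip=(0.4575,-0.1857,0.5593)
cmd 3: set κ=0.3896 → (κ,φ,ℓ)=(0.3896,337.91°,0.8153) → tip=(0.1190,-0.0483,0.8017)

0.119 -0.048 0.802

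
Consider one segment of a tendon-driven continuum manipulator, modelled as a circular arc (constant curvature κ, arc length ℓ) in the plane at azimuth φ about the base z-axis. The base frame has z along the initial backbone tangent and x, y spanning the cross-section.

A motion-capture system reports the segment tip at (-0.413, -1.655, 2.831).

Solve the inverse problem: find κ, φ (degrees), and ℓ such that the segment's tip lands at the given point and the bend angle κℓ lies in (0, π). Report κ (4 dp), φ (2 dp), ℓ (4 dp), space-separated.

ρ = √(x²+y²) = √(-0.413² + -1.655²) = 1.70575
φ = atan2(y, x) mod 360° = atan2(-1.655, -0.413) = 255.9882°
|p|² = ρ² + z² = 1.70575² + 2.831² = 10.92416
κ = 2ρ / |p|² = 2×1.70575 / 10.92416 = 0.31229
θ = 2·atan2(ρ, z) = 2·atan2(1.70575, 2.831) = 1.08455 rad
ℓ = θ/κ = 1.08455/0.31229 = 3.47289

0.3123 255.99 3.4729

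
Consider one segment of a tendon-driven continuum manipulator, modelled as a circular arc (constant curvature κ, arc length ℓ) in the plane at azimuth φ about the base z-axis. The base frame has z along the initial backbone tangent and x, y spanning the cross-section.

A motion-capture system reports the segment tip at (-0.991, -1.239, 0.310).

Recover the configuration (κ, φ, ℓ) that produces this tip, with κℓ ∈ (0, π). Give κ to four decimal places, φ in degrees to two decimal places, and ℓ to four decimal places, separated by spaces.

ρ = √(x²+y²) = √(-0.991² + -1.239²) = 1.58657
φ = atan2(y, x) mod 360° = atan2(-1.239, -0.991) = 231.3458°
|p|² = ρ² + z² = 1.58657² + 0.310² = 2.61330
κ = 2ρ / |p|² = 2×1.58657 / 2.61330 = 1.21423
θ = 2·atan2(ρ, z) = 2·atan2(1.58657, 0.310) = 2.75567 rad
ℓ = θ/κ = 2.75567/1.21423 = 2.26949

1.2142 231.35 2.2695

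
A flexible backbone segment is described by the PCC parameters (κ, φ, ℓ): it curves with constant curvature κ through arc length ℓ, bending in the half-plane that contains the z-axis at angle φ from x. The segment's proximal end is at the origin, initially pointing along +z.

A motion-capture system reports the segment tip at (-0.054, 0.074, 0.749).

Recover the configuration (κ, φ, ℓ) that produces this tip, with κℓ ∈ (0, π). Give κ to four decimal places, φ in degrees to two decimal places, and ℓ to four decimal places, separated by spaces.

0.3218 126.12 0.7564

ρ = √(x²+y²) = √(-0.054² + 0.074²) = 0.09161
φ = atan2(y, x) mod 360° = atan2(0.074, -0.054) = 126.1193°
|p|² = ρ² + z² = 0.09161² + 0.749² = 0.56939
κ = 2ρ / |p|² = 2×0.09161 / 0.56939 = 0.32177
θ = 2·atan2(ρ, z) = 2·atan2(0.09161, 0.749) = 0.24340 rad
ℓ = θ/κ = 0.24340/0.32177 = 0.75645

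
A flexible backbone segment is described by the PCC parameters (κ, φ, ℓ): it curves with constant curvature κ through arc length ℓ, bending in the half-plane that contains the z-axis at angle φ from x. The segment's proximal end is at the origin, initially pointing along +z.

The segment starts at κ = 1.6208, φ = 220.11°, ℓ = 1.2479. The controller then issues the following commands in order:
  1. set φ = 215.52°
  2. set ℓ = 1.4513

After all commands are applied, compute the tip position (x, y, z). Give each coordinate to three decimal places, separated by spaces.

initial: κ=1.6208, φ=220.11°, ℓ=1.2479
cmd 1: set φ=215.52° → (κ,φ,ℓ)=(1.6208,215.52°,1.2479) → tip=(-0.7214,-0.5150,0.5551)
cmd 2: set ℓ=1.4513 → (κ,φ,ℓ)=(1.6208,215.52°,1.4513) → tip=(-0.8559,-0.6109,0.4380)

-0.856 -0.611 0.438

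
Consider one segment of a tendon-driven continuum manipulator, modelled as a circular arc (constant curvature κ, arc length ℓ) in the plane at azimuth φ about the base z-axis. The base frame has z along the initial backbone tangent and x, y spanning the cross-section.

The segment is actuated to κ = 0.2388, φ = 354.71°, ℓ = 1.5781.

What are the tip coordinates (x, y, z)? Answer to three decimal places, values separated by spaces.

0.293 -0.027 1.541

θ = κ·ℓ = 0.2388 × 1.5781 = 0.37685 rad
ρ = (1 − cos θ)/κ = (1 − 0.92983)/0.2388 = 0.29385
z = sin θ / κ = 0.36799/0.2388 = 1.54101
x = ρ cos φ = 0.29385 × cos(354.71°) = 0.29260
y = ρ sin φ = 0.29385 × sin(354.71°) = -0.02709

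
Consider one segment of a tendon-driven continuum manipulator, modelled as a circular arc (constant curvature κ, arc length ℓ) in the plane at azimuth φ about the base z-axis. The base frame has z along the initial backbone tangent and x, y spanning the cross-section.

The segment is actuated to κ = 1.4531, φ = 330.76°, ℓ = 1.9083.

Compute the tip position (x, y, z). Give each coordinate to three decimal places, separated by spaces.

θ = κ·ℓ = 1.4531 × 1.9083 = 2.77295 rad
ρ = (1 − cos θ)/κ = (1 − -0.93282)/1.4531 = 1.33013
z = sin θ / κ = 0.36035/1.4531 = 0.24799
x = ρ cos φ = 1.33013 × cos(330.76°) = 1.16065
y = ρ sin φ = 1.33013 × sin(330.76°) = -0.64973

1.161 -0.650 0.248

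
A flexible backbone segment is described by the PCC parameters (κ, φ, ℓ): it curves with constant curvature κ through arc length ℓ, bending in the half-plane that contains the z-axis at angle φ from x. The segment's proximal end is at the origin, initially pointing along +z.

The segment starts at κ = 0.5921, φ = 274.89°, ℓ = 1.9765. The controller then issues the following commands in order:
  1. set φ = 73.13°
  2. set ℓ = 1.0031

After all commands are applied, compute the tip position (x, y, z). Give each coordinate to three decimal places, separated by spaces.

0.084 0.277 0.945

initial: κ=0.5921, φ=274.89°, ℓ=1.9765
cmd 1: set φ=73.13° → (κ,φ,ℓ)=(0.5921,73.13°,1.9765) → tip=(0.2990,0.9861,1.5552)
cmd 2: set ℓ=1.0031 → (κ,φ,ℓ)=(0.5921,73.13°,1.0031) → tip=(0.0839,0.2768,0.9452)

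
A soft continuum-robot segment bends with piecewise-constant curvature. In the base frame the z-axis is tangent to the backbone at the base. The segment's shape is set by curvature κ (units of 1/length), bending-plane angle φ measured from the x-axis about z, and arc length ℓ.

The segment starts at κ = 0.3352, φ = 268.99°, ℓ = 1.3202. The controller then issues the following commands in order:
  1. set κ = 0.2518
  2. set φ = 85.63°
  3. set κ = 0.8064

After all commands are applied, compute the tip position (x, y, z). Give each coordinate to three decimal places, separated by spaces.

initial: κ=0.3352, φ=268.99°, ℓ=1.3202
cmd 1: set κ=0.2518 → (κ,φ,ℓ)=(0.2518,268.99°,1.3202) → tip=(-0.0038,-0.2174,1.2960)
cmd 2: set φ=85.63° → (κ,φ,ℓ)=(0.2518,85.63°,1.3202) → tip=(0.0166,0.2168,1.2960)
cmd 3: set κ=0.8064 → (κ,φ,ℓ)=(0.8064,85.63°,1.3202) → tip=(0.0487,0.6370,1.0846)

0.049 0.637 1.085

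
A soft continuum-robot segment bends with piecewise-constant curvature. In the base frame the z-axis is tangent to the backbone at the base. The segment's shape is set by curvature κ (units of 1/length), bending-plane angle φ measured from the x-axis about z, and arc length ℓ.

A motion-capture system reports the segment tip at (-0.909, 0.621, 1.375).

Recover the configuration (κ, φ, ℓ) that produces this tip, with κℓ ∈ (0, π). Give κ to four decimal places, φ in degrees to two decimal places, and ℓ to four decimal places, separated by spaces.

ρ = √(x²+y²) = √(-0.909² + 0.621²) = 1.10087
φ = atan2(y, x) mod 360° = atan2(0.621, -0.909) = 145.6603°
|p|² = ρ² + z² = 1.10087² + 1.375² = 3.10255
κ = 2ρ / |p|² = 2×1.10087 / 3.10255 = 0.70966
θ = 2·atan2(ρ, z) = 2·atan2(1.10087, 1.375) = 1.35026 rad
ℓ = θ/κ = 1.35026/0.70966 = 1.90269

0.7097 145.66 1.9027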